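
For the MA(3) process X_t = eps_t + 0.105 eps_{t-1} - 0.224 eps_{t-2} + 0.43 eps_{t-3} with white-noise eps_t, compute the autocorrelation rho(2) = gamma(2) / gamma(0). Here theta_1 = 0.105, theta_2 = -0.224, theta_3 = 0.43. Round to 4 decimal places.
\rho(2) = -0.1435

For an MA(q) process with theta_0 = 1, the autocovariance is
  gamma(k) = sigma^2 * sum_{i=0..q-k} theta_i * theta_{i+k},
and rho(k) = gamma(k) / gamma(0). Sigma^2 cancels.
  numerator   = (1)*(-0.224) + (0.105)*(0.43) = -0.17885.
  denominator = (1)^2 + (0.105)^2 + (-0.224)^2 + (0.43)^2 = 1.246101.
  rho(2) = -0.17885 / 1.246101 = -0.1435.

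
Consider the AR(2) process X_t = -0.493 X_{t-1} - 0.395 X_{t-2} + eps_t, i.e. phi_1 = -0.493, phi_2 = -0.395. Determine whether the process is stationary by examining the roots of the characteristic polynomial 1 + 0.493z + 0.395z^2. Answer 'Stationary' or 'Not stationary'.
\text{Stationary}

The AR(p) characteristic polynomial is P(z) = 1 + 0.493z + 0.395z^2.
Stationarity requires all roots to lie outside the unit circle, i.e. |z| > 1 for every root.
Set 1 + (0.493) z + (0.395) z^2 = 0, i.e. a z^2 + b z + c = 0 with a = 0.395, b = 0.493, c = 1.
Discriminant D = b^2 - 4ac = (0.493)^2 - 4*(0.395)*1 = 0.243049 - (1.58) = -1.336951.
D < 0, so the roots are the complex-conjugate pair z = (-b +/- i sqrt(-D)) / (2a) = -0.6241 +/- 1.4636i.
For a conjugate pair |z|^2 = z * conj(z) = (product of roots) = c/a = 1/(0.395) = 2.531646, so |z| = sqrt(2.531646) = 1.5911 for both roots.
Moduli of all roots: 1.5911, 1.5911.
All moduli strictly greater than 1? Yes.
Verdict: Stationary.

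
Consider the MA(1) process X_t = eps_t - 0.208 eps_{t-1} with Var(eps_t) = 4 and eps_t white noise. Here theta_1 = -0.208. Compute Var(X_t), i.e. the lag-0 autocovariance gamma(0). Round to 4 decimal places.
\gamma(0) = 4.1731

For an MA(q) process X_t = eps_t + sum_i theta_i eps_{t-i} with
Var(eps_t) = sigma^2, the variance is
  gamma(0) = sigma^2 * (1 + sum_i theta_i^2).
  sum_i theta_i^2 = (-0.208)^2 = 0.043264.
  gamma(0) = 4 * (1 + 0.043264) = 4 * 1.043264 = 4.173056, which rounds to 4.1731.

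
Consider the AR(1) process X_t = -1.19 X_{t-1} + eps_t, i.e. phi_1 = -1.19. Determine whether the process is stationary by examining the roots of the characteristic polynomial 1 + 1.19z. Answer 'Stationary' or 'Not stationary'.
\text{Not stationary}

The AR(p) characteristic polynomial is P(z) = 1 + 1.19z.
Stationarity requires all roots to lie outside the unit circle, i.e. |z| > 1 for every root.
This is linear in z: 1 + (1.19) z = 0  =>  z = -1/(1.19) = -0.840336,  |z| = 0.840336.
Moduli of all roots: 0.8403.
All moduli strictly greater than 1? No.
Verdict: Not stationary.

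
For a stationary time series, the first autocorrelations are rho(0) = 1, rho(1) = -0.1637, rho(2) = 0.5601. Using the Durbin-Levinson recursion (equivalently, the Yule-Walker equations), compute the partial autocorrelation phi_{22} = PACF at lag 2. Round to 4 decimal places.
\phi_{22} = 0.5480

The PACF at lag k is phi_{kk}, the last component of the solution
to the Yule-Walker system G_k phi = r_k where
  (G_k)_{ij} = rho(|i - j|), (r_k)_i = rho(i), i,j = 1..k.
Equivalently, Durbin-Levinson gives phi_{kk} iteratively:
  phi_{11} = rho(1)
  phi_{kk} = [rho(k) - sum_{j=1..k-1} phi_{k-1,j} rho(k-j)]
            / [1 - sum_{j=1..k-1} phi_{k-1,j} rho(j)],
  phi_{k,j} = phi_{k-1,j} - phi_{kk} phi_{k-1,k-j},  j = 1..k-1.
Step k = 1:
  phi_11 = rho(1) = -0.1637.
Step k = 2:
  phi_22 = [rho(2) - phi_11 rho(1)] / [1 - phi_11 rho(1)] = [0.5601 - (-0.1637)(-0.1637)] / [1 - (-0.1637)(-0.1637)]
         = 0.53330231 / 0.97320231 = 0.548.
Therefore phi_{22} = 0.5480.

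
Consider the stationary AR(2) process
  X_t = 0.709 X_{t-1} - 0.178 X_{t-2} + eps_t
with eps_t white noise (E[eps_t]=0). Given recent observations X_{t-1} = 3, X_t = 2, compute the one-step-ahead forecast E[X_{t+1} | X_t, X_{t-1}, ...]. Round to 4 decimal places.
E[X_{t+1} \mid \mathcal F_t] = 0.8840

For an AR(p) model X_t = c + sum_i phi_i X_{t-i} + eps_t, the
one-step-ahead conditional mean is
  E[X_{t+1} | X_t, ...] = c + sum_i phi_i X_{t+1-i}.
Substitute known values:
  E[X_{t+1} | ...] = (0.709) * (2) + (-0.178) * (3)
                   = 0.8840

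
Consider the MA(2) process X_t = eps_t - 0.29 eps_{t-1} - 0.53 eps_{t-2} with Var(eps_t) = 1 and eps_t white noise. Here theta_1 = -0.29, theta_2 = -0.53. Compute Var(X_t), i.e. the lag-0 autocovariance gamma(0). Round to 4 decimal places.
\gamma(0) = 1.3650

For an MA(q) process X_t = eps_t + sum_i theta_i eps_{t-i} with
Var(eps_t) = sigma^2, the variance is
  gamma(0) = sigma^2 * (1 + sum_i theta_i^2).
  sum_i theta_i^2 = (-0.29)^2 + (-0.53)^2 = 0.0841 + 0.2809 = 0.365.
  gamma(0) = 1 * (1 + 0.365) = 1 * 1.365 = 1.365, which rounds to 1.3650.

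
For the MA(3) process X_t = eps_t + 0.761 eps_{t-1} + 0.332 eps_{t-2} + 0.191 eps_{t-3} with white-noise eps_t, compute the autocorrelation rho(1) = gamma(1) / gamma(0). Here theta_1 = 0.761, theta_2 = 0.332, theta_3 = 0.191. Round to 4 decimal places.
\rho(1) = 0.6241

For an MA(q) process with theta_0 = 1, the autocovariance is
  gamma(k) = sigma^2 * sum_{i=0..q-k} theta_i * theta_{i+k},
and rho(k) = gamma(k) / gamma(0). Sigma^2 cancels.
  numerator   = (1)*(0.761) + (0.761)*(0.332) + (0.332)*(0.191) = 1.077064.
  denominator = (1)^2 + (0.761)^2 + (0.332)^2 + (0.191)^2 = 1.725826.
  rho(1) = 1.077064 / 1.725826 = 0.6241.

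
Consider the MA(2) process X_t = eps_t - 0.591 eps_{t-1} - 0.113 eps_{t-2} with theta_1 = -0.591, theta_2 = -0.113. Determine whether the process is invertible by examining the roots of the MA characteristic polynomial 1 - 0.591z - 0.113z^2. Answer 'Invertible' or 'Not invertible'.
\text{Invertible}

The MA(q) characteristic polynomial is P(z) = 1 - 0.591z - 0.113z^2.
Invertibility requires all roots to lie outside the unit circle, i.e. |z| > 1 for every root.
Set 1 + (-0.591) z + (-0.113) z^2 = 0, i.e. a z^2 + b z + c = 0 with a = -0.113, b = -0.591, c = 1.
Discriminant D = b^2 - 4ac = (-0.591)^2 - 4*(-0.113)*1 = 0.349281 - (-0.452) = 0.801281.
D >= 0, so the roots are real: z = (-b +/- sqrt(D)) / (2a) = (0.591 +/- 0.895143) / (-0.226).
  z_1 = (0.591 + 0.895143) / (-0.226) = -6.5759,   |z_1| = 6.5759.
  z_2 = (0.591 - 0.895143) / (-0.226) = 1.3458,   |z_2| = 1.3458.
Moduli of all roots: 6.5759, 1.3458.
All moduli strictly greater than 1? Yes.
Verdict: Invertible.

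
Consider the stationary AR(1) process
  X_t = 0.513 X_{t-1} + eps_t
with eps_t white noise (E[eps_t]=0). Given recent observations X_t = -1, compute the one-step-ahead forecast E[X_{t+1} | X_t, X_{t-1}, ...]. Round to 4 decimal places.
E[X_{t+1} \mid \mathcal F_t] = -0.5130

For an AR(p) model X_t = c + sum_i phi_i X_{t-i} + eps_t, the
one-step-ahead conditional mean is
  E[X_{t+1} | X_t, ...] = c + sum_i phi_i X_{t+1-i}.
Substitute known values:
  E[X_{t+1} | ...] = (0.513) * (-1)
                   = -0.5130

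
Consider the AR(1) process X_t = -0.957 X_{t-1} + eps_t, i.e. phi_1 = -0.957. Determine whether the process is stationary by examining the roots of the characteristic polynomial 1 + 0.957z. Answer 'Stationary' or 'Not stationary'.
\text{Stationary}

The AR(p) characteristic polynomial is P(z) = 1 + 0.957z.
Stationarity requires all roots to lie outside the unit circle, i.e. |z| > 1 for every root.
This is linear in z: 1 + (0.957) z = 0  =>  z = -1/(0.957) = -1.044932,  |z| = 1.044932.
Moduli of all roots: 1.0449.
All moduli strictly greater than 1? Yes.
Verdict: Stationary.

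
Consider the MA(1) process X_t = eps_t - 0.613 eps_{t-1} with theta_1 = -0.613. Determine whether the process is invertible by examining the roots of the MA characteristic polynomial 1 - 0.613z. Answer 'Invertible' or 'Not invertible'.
\text{Invertible}

The MA(q) characteristic polynomial is P(z) = 1 - 0.613z.
Invertibility requires all roots to lie outside the unit circle, i.e. |z| > 1 for every root.
This is linear in z: 1 + (-0.613) z = 0  =>  z = -1/(-0.613) = 1.631321,  |z| = 1.631321.
Moduli of all roots: 1.6313.
All moduli strictly greater than 1? Yes.
Verdict: Invertible.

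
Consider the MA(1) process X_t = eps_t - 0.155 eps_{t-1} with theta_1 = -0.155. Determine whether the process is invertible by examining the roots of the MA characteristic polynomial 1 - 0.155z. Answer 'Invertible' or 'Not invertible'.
\text{Invertible}

The MA(q) characteristic polynomial is P(z) = 1 - 0.155z.
Invertibility requires all roots to lie outside the unit circle, i.e. |z| > 1 for every root.
This is linear in z: 1 + (-0.155) z = 0  =>  z = -1/(-0.155) = 6.451613,  |z| = 6.451613.
Moduli of all roots: 6.4516.
All moduli strictly greater than 1? Yes.
Verdict: Invertible.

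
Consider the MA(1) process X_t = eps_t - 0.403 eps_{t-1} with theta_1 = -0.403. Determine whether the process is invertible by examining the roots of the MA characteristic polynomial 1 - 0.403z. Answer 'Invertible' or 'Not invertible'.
\text{Invertible}

The MA(q) characteristic polynomial is P(z) = 1 - 0.403z.
Invertibility requires all roots to lie outside the unit circle, i.e. |z| > 1 for every root.
This is linear in z: 1 + (-0.403) z = 0  =>  z = -1/(-0.403) = 2.48139,  |z| = 2.48139.
Moduli of all roots: 2.4814.
All moduli strictly greater than 1? Yes.
Verdict: Invertible.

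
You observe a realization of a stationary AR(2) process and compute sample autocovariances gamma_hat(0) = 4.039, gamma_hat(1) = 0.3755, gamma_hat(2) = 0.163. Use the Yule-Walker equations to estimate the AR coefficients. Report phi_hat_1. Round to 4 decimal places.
\hat\phi_{1} = 0.0900

The Yule-Walker equations for an AR(p) process read, in matrix form,
  Gamma_p phi = r_p,   with   (Gamma_p)_{ij} = gamma(|i - j|),
                       (r_p)_i = gamma(i),   i,j = 1..p.
Substitute the sample gammas (Toeplitz matrix and right-hand side of size 2):
  Gamma_p = [[4.039, 0.3755], [0.3755, 4.039]]
  r_p     = [0.3755, 0.163]
Written out:
  4.039 phi_1 + 0.3755 phi_2 = 0.3755
  0.3755 phi_1 + 4.039 phi_2 = 0.163
Solve by Cramer's rule:
  det = gamma(0)^2 - gamma(1)^2 = (4.039)^2 - (0.3755)^2 = 16.313521 - 0.14100025 = 16.17252075
  phi_hat_1 = [gamma(1) gamma(0) - gamma(1) gamma(2)] / det = [(0.3755)(4.039) - (0.3755)(0.163)] / 16.17252075 = 1.455438 / 16.17252075 = 0.09
  phi_hat_2 = [gamma(0) gamma(2) - gamma(1)^2] / det = [(4.039)(0.163) - (0.3755)^2] / 16.17252075 = 0.51735675 / 16.17252075 = 0.032
So phi_hat = [0.0900, 0.0320].
Therefore phi_hat_1 = 0.0900.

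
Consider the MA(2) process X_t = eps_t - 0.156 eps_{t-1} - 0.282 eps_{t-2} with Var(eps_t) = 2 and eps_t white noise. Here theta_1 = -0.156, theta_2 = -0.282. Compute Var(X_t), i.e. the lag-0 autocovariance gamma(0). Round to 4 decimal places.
\gamma(0) = 2.2077

For an MA(q) process X_t = eps_t + sum_i theta_i eps_{t-i} with
Var(eps_t) = sigma^2, the variance is
  gamma(0) = sigma^2 * (1 + sum_i theta_i^2).
  sum_i theta_i^2 = (-0.156)^2 + (-0.282)^2 = 0.024336 + 0.079524 = 0.10386.
  gamma(0) = 2 * (1 + 0.10386) = 2 * 1.10386 = 2.20772, which rounds to 2.2077.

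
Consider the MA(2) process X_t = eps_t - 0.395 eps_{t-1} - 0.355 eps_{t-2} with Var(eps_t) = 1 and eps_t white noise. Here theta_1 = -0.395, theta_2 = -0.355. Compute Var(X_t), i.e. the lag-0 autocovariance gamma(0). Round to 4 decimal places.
\gamma(0) = 1.2821

For an MA(q) process X_t = eps_t + sum_i theta_i eps_{t-i} with
Var(eps_t) = sigma^2, the variance is
  gamma(0) = sigma^2 * (1 + sum_i theta_i^2).
  sum_i theta_i^2 = (-0.395)^2 + (-0.355)^2 = 0.156025 + 0.126025 = 0.28205.
  gamma(0) = 1 * (1 + 0.28205) = 1 * 1.28205 = 1.28205, which rounds to 1.2821.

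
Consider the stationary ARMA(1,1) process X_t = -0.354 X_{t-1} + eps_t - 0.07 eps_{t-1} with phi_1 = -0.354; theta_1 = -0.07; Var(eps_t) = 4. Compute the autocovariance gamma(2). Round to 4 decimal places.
\gamma(2) = 0.7034

Multiply the model equation by X_{t-k} and take expectations. With theta_0 = psi_0 = 1 and psi_j the MA(infinity) weights, this gives
  gamma(k) - sum_i phi_i gamma(k-i) = c_k,
  c_k = sigma^2 * sum_{j=k..q} theta_j psi_{j-k}   (c_k = 0 for k > q),
using gamma(-m) = gamma(m).
psi-weights needed (psi_j = theta_j + sum_i phi_i psi_{j-i}):
  psi_1 = theta_1 + phi_1 = -0.07 + (-0.354) = -0.424
Right-hand sides:
  c_0 = sigma^2 (1 + theta_1 psi_1) = 4 * (1 + (-0.07)(-0.424)) = 4 * 1.02968 = 4.11872
  c_1 = sigma^2 theta_1 = 4 * (-0.07) = -0.28
  c_2 = 0
Equations for k = 0 and k = 1 (AR order 1):
  gamma(0) = phi_1 gamma(1) + c_0
  gamma(1) = phi_1 gamma(0) + c_1
Substituting the second into the first: gamma(0) (1 - phi_1^2) = c_0 + phi_1 c_1, so
  gamma(0) = (c_0 + phi_1 c_1) / (1 - phi_1^2) = (4.11872 + (-0.354)(-0.28)) / (1 - (-0.354)^2) = 4.21784 / 0.874684 = 4.82213.
  gamma(1) = phi_1 gamma(0) + c_1 = (-0.354)(4.82213) + (-0.28) = -1.987034.
For k = 2 (> q): gamma(2) = phi_1 gamma(1) = (-0.354)(-1.987034) = 0.70341.
Therefore gamma(2) = 0.7034 (to 4 decimal places).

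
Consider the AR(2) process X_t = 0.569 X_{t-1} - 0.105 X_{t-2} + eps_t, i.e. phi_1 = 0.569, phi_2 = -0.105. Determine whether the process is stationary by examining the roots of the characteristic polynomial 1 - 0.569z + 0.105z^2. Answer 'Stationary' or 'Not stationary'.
\text{Stationary}

The AR(p) characteristic polynomial is P(z) = 1 - 0.569z + 0.105z^2.
Stationarity requires all roots to lie outside the unit circle, i.e. |z| > 1 for every root.
Set 1 + (-0.569) z + (0.105) z^2 = 0, i.e. a z^2 + b z + c = 0 with a = 0.105, b = -0.569, c = 1.
Discriminant D = b^2 - 4ac = (-0.569)^2 - 4*(0.105)*1 = 0.323761 - (0.42) = -0.096239.
D < 0, so the roots are the complex-conjugate pair z = (-b +/- i sqrt(-D)) / (2a) = 2.7095 +/- 1.4773i.
For a conjugate pair |z|^2 = z * conj(z) = (product of roots) = c/a = 1/(0.105) = 9.52381, so |z| = sqrt(9.52381) = 3.0861 for both roots.
Moduli of all roots: 3.0861, 3.0861.
All moduli strictly greater than 1? Yes.
Verdict: Stationary.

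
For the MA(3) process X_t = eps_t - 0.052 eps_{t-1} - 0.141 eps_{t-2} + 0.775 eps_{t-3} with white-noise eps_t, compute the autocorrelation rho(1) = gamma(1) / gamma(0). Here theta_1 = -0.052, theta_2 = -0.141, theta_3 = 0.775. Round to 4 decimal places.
\rho(1) = -0.0948

For an MA(q) process with theta_0 = 1, the autocovariance is
  gamma(k) = sigma^2 * sum_{i=0..q-k} theta_i * theta_{i+k},
and rho(k) = gamma(k) / gamma(0). Sigma^2 cancels.
  numerator   = (1)*(-0.052) + (-0.052)*(-0.141) + (-0.141)*(0.775) = -0.153943.
  denominator = (1)^2 + (-0.052)^2 + (-0.141)^2 + (0.775)^2 = 1.62321.
  rho(1) = -0.153943 / 1.62321 = -0.0948.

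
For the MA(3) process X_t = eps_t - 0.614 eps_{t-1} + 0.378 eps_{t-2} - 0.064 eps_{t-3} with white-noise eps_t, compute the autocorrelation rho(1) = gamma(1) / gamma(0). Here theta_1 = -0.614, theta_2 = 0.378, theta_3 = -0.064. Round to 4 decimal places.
\rho(1) = -0.5711

For an MA(q) process with theta_0 = 1, the autocovariance is
  gamma(k) = sigma^2 * sum_{i=0..q-k} theta_i * theta_{i+k},
and rho(k) = gamma(k) / gamma(0). Sigma^2 cancels.
  numerator   = (1)*(-0.614) + (-0.614)*(0.378) + (0.378)*(-0.064) = -0.870284.
  denominator = (1)^2 + (-0.614)^2 + (0.378)^2 + (-0.064)^2 = 1.523976.
  rho(1) = -0.870284 / 1.523976 = -0.5711.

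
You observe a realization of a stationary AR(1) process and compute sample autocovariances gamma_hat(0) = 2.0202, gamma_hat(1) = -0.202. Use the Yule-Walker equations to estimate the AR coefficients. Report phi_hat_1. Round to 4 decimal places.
\hat\phi_{1} = -0.1000

The Yule-Walker equations for an AR(p) process read, in matrix form,
  Gamma_p phi = r_p,   with   (Gamma_p)_{ij} = gamma(|i - j|),
                       (r_p)_i = gamma(i),   i,j = 1..p.
Substitute the sample gammas (Toeplitz matrix and right-hand side of size 1):
  Gamma_p = [[2.0202]]
  r_p     = [-0.202]
With p = 1 this is the single equation gamma(0) phi_1 = gamma(1):
  phi_hat_1 = gamma(1) / gamma(0) = -0.202 / 2.0202 = -0.1000.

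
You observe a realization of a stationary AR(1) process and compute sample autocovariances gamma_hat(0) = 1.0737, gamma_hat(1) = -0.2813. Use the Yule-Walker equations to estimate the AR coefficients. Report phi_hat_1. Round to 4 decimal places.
\hat\phi_{1} = -0.2620

The Yule-Walker equations for an AR(p) process read, in matrix form,
  Gamma_p phi = r_p,   with   (Gamma_p)_{ij} = gamma(|i - j|),
                       (r_p)_i = gamma(i),   i,j = 1..p.
Substitute the sample gammas (Toeplitz matrix and right-hand side of size 1):
  Gamma_p = [[1.0737]]
  r_p     = [-0.2813]
With p = 1 this is the single equation gamma(0) phi_1 = gamma(1):
  phi_hat_1 = gamma(1) / gamma(0) = -0.2813 / 1.0737 = -0.2620.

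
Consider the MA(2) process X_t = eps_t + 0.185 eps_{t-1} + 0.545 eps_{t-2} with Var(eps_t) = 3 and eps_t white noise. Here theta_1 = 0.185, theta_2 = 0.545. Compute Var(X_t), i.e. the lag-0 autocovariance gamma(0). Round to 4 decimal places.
\gamma(0) = 3.9938

For an MA(q) process X_t = eps_t + sum_i theta_i eps_{t-i} with
Var(eps_t) = sigma^2, the variance is
  gamma(0) = sigma^2 * (1 + sum_i theta_i^2).
  sum_i theta_i^2 = (0.185)^2 + (0.545)^2 = 0.034225 + 0.297025 = 0.33125.
  gamma(0) = 3 * (1 + 0.33125) = 3 * 1.33125 = 3.99375, which rounds to 3.9938.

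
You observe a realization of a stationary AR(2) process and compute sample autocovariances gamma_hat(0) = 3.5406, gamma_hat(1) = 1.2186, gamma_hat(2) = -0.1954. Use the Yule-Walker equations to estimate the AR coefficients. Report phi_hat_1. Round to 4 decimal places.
\hat\phi_{1} = 0.4120

The Yule-Walker equations for an AR(p) process read, in matrix form,
  Gamma_p phi = r_p,   with   (Gamma_p)_{ij} = gamma(|i - j|),
                       (r_p)_i = gamma(i),   i,j = 1..p.
Substitute the sample gammas (Toeplitz matrix and right-hand side of size 2):
  Gamma_p = [[3.5406, 1.2186], [1.2186, 3.5406]]
  r_p     = [1.2186, -0.1954]
Written out:
  3.5406 phi_1 + 1.2186 phi_2 = 1.2186
  1.2186 phi_1 + 3.5406 phi_2 = -0.1954
Solve by Cramer's rule:
  det = gamma(0)^2 - gamma(1)^2 = (3.5406)^2 - (1.2186)^2 = 12.53584836 - 1.48498596 = 11.0508624
  phi_hat_1 = [gamma(1) gamma(0) - gamma(1) gamma(2)] / det = [(1.2186)(3.5406) - (1.2186)(-0.1954)] / 11.0508624 = 4.5526896 / 11.0508624 = 0.412
  phi_hat_2 = [gamma(0) gamma(2) - gamma(1)^2] / det = [(3.5406)(-0.1954) - (1.2186)^2] / 11.0508624 = -2.1768192 / 11.0508624 = -0.197
So phi_hat = [0.4120, -0.1970].
Therefore phi_hat_1 = 0.4120.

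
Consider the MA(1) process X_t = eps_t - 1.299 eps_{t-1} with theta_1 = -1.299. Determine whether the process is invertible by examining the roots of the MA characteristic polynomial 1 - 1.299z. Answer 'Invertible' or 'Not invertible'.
\text{Not invertible}

The MA(q) characteristic polynomial is P(z) = 1 - 1.299z.
Invertibility requires all roots to lie outside the unit circle, i.e. |z| > 1 for every root.
This is linear in z: 1 + (-1.299) z = 0  =>  z = -1/(-1.299) = 0.769823,  |z| = 0.769823.
Moduli of all roots: 0.7698.
All moduli strictly greater than 1? No.
Verdict: Not invertible.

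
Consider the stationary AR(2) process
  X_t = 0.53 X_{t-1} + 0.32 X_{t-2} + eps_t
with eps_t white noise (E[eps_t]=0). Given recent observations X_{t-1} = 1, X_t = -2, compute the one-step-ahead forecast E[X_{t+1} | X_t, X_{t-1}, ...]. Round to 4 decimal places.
E[X_{t+1} \mid \mathcal F_t] = -0.7400

For an AR(p) model X_t = c + sum_i phi_i X_{t-i} + eps_t, the
one-step-ahead conditional mean is
  E[X_{t+1} | X_t, ...] = c + sum_i phi_i X_{t+1-i}.
Substitute known values:
  E[X_{t+1} | ...] = (0.53) * (-2) + (0.32) * (1)
                   = -0.7400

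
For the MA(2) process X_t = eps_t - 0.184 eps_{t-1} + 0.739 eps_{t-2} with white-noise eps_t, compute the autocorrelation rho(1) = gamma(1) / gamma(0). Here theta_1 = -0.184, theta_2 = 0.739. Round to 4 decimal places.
\rho(1) = -0.2025

For an MA(q) process with theta_0 = 1, the autocovariance is
  gamma(k) = sigma^2 * sum_{i=0..q-k} theta_i * theta_{i+k},
and rho(k) = gamma(k) / gamma(0). Sigma^2 cancels.
  numerator   = (1)*(-0.184) + (-0.184)*(0.739) = -0.319976.
  denominator = (1)^2 + (-0.184)^2 + (0.739)^2 = 1.579977.
  rho(1) = -0.319976 / 1.579977 = -0.2025.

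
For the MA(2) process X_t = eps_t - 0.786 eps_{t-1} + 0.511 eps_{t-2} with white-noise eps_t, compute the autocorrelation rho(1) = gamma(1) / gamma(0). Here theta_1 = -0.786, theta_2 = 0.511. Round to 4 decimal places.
\rho(1) = -0.6321

For an MA(q) process with theta_0 = 1, the autocovariance is
  gamma(k) = sigma^2 * sum_{i=0..q-k} theta_i * theta_{i+k},
and rho(k) = gamma(k) / gamma(0). Sigma^2 cancels.
  numerator   = (1)*(-0.786) + (-0.786)*(0.511) = -1.187646.
  denominator = (1)^2 + (-0.786)^2 + (0.511)^2 = 1.878917.
  rho(1) = -1.187646 / 1.878917 = -0.6321.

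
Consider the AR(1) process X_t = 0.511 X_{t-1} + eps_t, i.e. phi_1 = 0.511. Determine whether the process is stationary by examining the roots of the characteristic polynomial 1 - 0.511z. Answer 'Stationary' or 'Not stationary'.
\text{Stationary}

The AR(p) characteristic polynomial is P(z) = 1 - 0.511z.
Stationarity requires all roots to lie outside the unit circle, i.e. |z| > 1 for every root.
This is linear in z: 1 + (-0.511) z = 0  =>  z = -1/(-0.511) = 1.956947,  |z| = 1.956947.
Moduli of all roots: 1.9569.
All moduli strictly greater than 1? Yes.
Verdict: Stationary.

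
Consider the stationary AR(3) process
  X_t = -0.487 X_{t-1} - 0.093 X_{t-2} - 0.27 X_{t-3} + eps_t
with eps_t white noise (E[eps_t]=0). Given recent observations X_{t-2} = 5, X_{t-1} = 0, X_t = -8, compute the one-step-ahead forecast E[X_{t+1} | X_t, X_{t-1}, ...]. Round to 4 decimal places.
E[X_{t+1} \mid \mathcal F_t] = 2.5460

For an AR(p) model X_t = c + sum_i phi_i X_{t-i} + eps_t, the
one-step-ahead conditional mean is
  E[X_{t+1} | X_t, ...] = c + sum_i phi_i X_{t+1-i}.
Substitute known values:
  E[X_{t+1} | ...] = (-0.487) * (-8) + (-0.093) * (0) + (-0.27) * (5)
                   = 2.5460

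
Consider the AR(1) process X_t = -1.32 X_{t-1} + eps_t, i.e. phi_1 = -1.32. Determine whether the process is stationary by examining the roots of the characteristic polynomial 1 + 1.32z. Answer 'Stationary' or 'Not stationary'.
\text{Not stationary}

The AR(p) characteristic polynomial is P(z) = 1 + 1.32z.
Stationarity requires all roots to lie outside the unit circle, i.e. |z| > 1 for every root.
This is linear in z: 1 + (1.32) z = 0  =>  z = -1/(1.32) = -0.757576,  |z| = 0.757576.
Moduli of all roots: 0.7576.
All moduli strictly greater than 1? No.
Verdict: Not stationary.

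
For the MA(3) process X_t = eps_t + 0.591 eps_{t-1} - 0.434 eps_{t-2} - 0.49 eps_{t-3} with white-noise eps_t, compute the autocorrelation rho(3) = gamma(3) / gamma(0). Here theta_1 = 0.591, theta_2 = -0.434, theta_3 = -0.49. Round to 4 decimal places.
\rho(3) = -0.2756

For an MA(q) process with theta_0 = 1, the autocovariance is
  gamma(k) = sigma^2 * sum_{i=0..q-k} theta_i * theta_{i+k},
and rho(k) = gamma(k) / gamma(0). Sigma^2 cancels.
  numerator   = (1)*(-0.49) = -0.49.
  denominator = (1)^2 + (0.591)^2 + (-0.434)^2 + (-0.49)^2 = 1.777737.
  rho(3) = -0.49 / 1.777737 = -0.2756.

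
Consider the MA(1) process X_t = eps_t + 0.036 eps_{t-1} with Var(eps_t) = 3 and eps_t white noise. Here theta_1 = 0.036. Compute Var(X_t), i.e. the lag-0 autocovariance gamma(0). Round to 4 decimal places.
\gamma(0) = 3.0039

For an MA(q) process X_t = eps_t + sum_i theta_i eps_{t-i} with
Var(eps_t) = sigma^2, the variance is
  gamma(0) = sigma^2 * (1 + sum_i theta_i^2).
  sum_i theta_i^2 = (0.036)^2 = 0.001296.
  gamma(0) = 3 * (1 + 0.001296) = 3 * 1.001296 = 3.003888, which rounds to 3.0039.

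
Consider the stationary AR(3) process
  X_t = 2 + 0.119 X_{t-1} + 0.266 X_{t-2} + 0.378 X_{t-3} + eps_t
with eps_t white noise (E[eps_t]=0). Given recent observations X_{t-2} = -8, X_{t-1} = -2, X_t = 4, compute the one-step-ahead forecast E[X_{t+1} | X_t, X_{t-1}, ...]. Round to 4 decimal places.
E[X_{t+1} \mid \mathcal F_t] = -1.0800

For an AR(p) model X_t = c + sum_i phi_i X_{t-i} + eps_t, the
one-step-ahead conditional mean is
  E[X_{t+1} | X_t, ...] = c + sum_i phi_i X_{t+1-i}.
Substitute known values:
  E[X_{t+1} | ...] = 2 + (0.119) * (4) + (0.266) * (-2) + (0.378) * (-8)
                   = -1.0800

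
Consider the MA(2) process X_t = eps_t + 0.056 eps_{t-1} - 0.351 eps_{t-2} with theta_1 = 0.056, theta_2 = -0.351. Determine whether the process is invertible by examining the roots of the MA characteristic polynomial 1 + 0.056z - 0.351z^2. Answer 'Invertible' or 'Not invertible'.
\text{Invertible}

The MA(q) characteristic polynomial is P(z) = 1 + 0.056z - 0.351z^2.
Invertibility requires all roots to lie outside the unit circle, i.e. |z| > 1 for every root.
Set 1 + (0.056) z + (-0.351) z^2 = 0, i.e. a z^2 + b z + c = 0 with a = -0.351, b = 0.056, c = 1.
Discriminant D = b^2 - 4ac = (0.056)^2 - 4*(-0.351)*1 = 0.003136 - (-1.404) = 1.407136.
D >= 0, so the roots are real: z = (-b +/- sqrt(D)) / (2a) = (-0.056 +/- 1.186228) / (-0.702).
  z_1 = (-0.056 + 1.186228) / (-0.702) = -1.61,   |z_1| = 1.61.
  z_2 = (-0.056 - 1.186228) / (-0.702) = 1.7696,   |z_2| = 1.7696.
Moduli of all roots: 1.6100, 1.7696.
All moduli strictly greater than 1? Yes.
Verdict: Invertible.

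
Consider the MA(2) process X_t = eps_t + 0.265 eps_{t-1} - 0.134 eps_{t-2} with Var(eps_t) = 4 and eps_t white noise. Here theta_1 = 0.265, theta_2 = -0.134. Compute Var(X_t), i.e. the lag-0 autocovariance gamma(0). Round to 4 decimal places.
\gamma(0) = 4.3527

For an MA(q) process X_t = eps_t + sum_i theta_i eps_{t-i} with
Var(eps_t) = sigma^2, the variance is
  gamma(0) = sigma^2 * (1 + sum_i theta_i^2).
  sum_i theta_i^2 = (0.265)^2 + (-0.134)^2 = 0.070225 + 0.017956 = 0.088181.
  gamma(0) = 4 * (1 + 0.088181) = 4 * 1.088181 = 4.352724, which rounds to 4.3527.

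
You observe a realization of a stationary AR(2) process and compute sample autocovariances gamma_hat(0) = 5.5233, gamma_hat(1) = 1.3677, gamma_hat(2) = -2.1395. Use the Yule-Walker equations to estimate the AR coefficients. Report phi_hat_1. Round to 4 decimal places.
\hat\phi_{1} = 0.3660

The Yule-Walker equations for an AR(p) process read, in matrix form,
  Gamma_p phi = r_p,   with   (Gamma_p)_{ij} = gamma(|i - j|),
                       (r_p)_i = gamma(i),   i,j = 1..p.
Substitute the sample gammas (Toeplitz matrix and right-hand side of size 2):
  Gamma_p = [[5.5233, 1.3677], [1.3677, 5.5233]]
  r_p     = [1.3677, -2.1395]
Written out:
  5.5233 phi_1 + 1.3677 phi_2 = 1.3677
  1.3677 phi_1 + 5.5233 phi_2 = -2.1395
Solve by Cramer's rule:
  det = gamma(0)^2 - gamma(1)^2 = (5.5233)^2 - (1.3677)^2 = 30.50684289 - 1.87060329 = 28.6362396
  phi_hat_1 = [gamma(1) gamma(0) - gamma(1) gamma(2)] / det = [(1.3677)(5.5233) - (1.3677)(-2.1395)] / 28.6362396 = 10.48041156 / 28.6362396 = 0.366
  phi_hat_2 = [gamma(0) gamma(2) - gamma(1)^2] / det = [(5.5233)(-2.1395) - (1.3677)^2] / 28.6362396 = -13.68770364 / 28.6362396 = -0.478
So phi_hat = [0.3660, -0.4780].
Therefore phi_hat_1 = 0.3660.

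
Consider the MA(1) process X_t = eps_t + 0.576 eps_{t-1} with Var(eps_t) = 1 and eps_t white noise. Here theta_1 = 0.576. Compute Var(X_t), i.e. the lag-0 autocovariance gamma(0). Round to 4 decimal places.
\gamma(0) = 1.3318

For an MA(q) process X_t = eps_t + sum_i theta_i eps_{t-i} with
Var(eps_t) = sigma^2, the variance is
  gamma(0) = sigma^2 * (1 + sum_i theta_i^2).
  sum_i theta_i^2 = (0.576)^2 = 0.331776.
  gamma(0) = 1 * (1 + 0.331776) = 1 * 1.331776 = 1.331776, which rounds to 1.3318.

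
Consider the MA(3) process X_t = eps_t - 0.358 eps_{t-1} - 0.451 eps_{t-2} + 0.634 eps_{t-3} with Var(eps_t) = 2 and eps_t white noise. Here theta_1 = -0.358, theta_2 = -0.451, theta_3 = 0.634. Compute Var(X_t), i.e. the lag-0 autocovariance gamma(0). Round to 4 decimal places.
\gamma(0) = 3.4670

For an MA(q) process X_t = eps_t + sum_i theta_i eps_{t-i} with
Var(eps_t) = sigma^2, the variance is
  gamma(0) = sigma^2 * (1 + sum_i theta_i^2).
  sum_i theta_i^2 = (-0.358)^2 + (-0.451)^2 + (0.634)^2 = 0.128164 + 0.203401 + 0.401956 = 0.733521.
  gamma(0) = 2 * (1 + 0.733521) = 2 * 1.733521 = 3.467042, which rounds to 3.4670.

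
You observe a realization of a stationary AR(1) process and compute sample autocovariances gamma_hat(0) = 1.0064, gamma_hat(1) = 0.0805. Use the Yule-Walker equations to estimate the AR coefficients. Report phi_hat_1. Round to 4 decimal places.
\hat\phi_{1} = 0.0800

The Yule-Walker equations for an AR(p) process read, in matrix form,
  Gamma_p phi = r_p,   with   (Gamma_p)_{ij} = gamma(|i - j|),
                       (r_p)_i = gamma(i),   i,j = 1..p.
Substitute the sample gammas (Toeplitz matrix and right-hand side of size 1):
  Gamma_p = [[1.0064]]
  r_p     = [0.0805]
With p = 1 this is the single equation gamma(0) phi_1 = gamma(1):
  phi_hat_1 = gamma(1) / gamma(0) = 0.0805 / 1.0064 = 0.0800.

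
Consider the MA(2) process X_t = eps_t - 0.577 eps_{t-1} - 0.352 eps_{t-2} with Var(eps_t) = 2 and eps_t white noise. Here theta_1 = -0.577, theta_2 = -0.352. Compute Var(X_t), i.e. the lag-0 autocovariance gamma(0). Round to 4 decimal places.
\gamma(0) = 2.9137

For an MA(q) process X_t = eps_t + sum_i theta_i eps_{t-i} with
Var(eps_t) = sigma^2, the variance is
  gamma(0) = sigma^2 * (1 + sum_i theta_i^2).
  sum_i theta_i^2 = (-0.577)^2 + (-0.352)^2 = 0.332929 + 0.123904 = 0.456833.
  gamma(0) = 2 * (1 + 0.456833) = 2 * 1.456833 = 2.913666, which rounds to 2.9137.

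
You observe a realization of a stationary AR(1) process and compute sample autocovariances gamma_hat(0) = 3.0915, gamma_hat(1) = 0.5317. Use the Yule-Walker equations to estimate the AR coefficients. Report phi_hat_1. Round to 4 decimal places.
\hat\phi_{1} = 0.1720

The Yule-Walker equations for an AR(p) process read, in matrix form,
  Gamma_p phi = r_p,   with   (Gamma_p)_{ij} = gamma(|i - j|),
                       (r_p)_i = gamma(i),   i,j = 1..p.
Substitute the sample gammas (Toeplitz matrix and right-hand side of size 1):
  Gamma_p = [[3.0915]]
  r_p     = [0.5317]
With p = 1 this is the single equation gamma(0) phi_1 = gamma(1):
  phi_hat_1 = gamma(1) / gamma(0) = 0.5317 / 3.0915 = 0.1720.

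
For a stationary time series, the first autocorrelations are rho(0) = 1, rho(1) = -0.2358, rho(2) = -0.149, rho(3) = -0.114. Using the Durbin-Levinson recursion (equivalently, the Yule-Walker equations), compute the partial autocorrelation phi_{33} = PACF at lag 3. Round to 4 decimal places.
\phi_{33} = -0.2309

The PACF at lag k is phi_{kk}, the last component of the solution
to the Yule-Walker system G_k phi = r_k where
  (G_k)_{ij} = rho(|i - j|), (r_k)_i = rho(i), i,j = 1..k.
Equivalently, Durbin-Levinson gives phi_{kk} iteratively:
  phi_{11} = rho(1)
  phi_{kk} = [rho(k) - sum_{j=1..k-1} phi_{k-1,j} rho(k-j)]
            / [1 - sum_{j=1..k-1} phi_{k-1,j} rho(j)],
  phi_{k,j} = phi_{k-1,j} - phi_{kk} phi_{k-1,k-j},  j = 1..k-1.
Step k = 1:
  phi_11 = rho(1) = -0.2358.
Step k = 2:
  phi_22 = [rho(2) - phi_11 rho(1)] / [1 - phi_11 rho(1)] = [-0.149 - (-0.2358)(-0.2358)] / [1 - (-0.2358)(-0.2358)]
         = -0.20460164 / 0.94439836 = -0.216648.
  Update: phi_21 = phi_11 - phi_22 phi_11 = -0.2358 - (-0.216648)(-0.2358) = -0.286886.
Step k = 3:
  phi_33 = [rho(3) - phi_21 rho(2) - phi_22 rho(1)] / [1 - phi_21 rho(1) - phi_22 rho(2)]
    numerator   = -0.114 - (-0.286886)(-0.149) - (-0.216648)(-0.2358) = -0.20783144
    denominator = 1 - (-0.286886)(-0.2358) - (-0.216648)(-0.149) = 0.90007191
  phi_33 = -0.20783144 / 0.90007191 = -0.2309.
Therefore phi_{33} = -0.2309.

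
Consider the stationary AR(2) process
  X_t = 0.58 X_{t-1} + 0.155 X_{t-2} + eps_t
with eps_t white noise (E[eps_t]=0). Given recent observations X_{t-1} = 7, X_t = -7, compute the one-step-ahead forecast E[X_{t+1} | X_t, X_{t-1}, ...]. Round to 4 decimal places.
E[X_{t+1} \mid \mathcal F_t] = -2.9750

For an AR(p) model X_t = c + sum_i phi_i X_{t-i} + eps_t, the
one-step-ahead conditional mean is
  E[X_{t+1} | X_t, ...] = c + sum_i phi_i X_{t+1-i}.
Substitute known values:
  E[X_{t+1} | ...] = (0.58) * (-7) + (0.155) * (7)
                   = -2.9750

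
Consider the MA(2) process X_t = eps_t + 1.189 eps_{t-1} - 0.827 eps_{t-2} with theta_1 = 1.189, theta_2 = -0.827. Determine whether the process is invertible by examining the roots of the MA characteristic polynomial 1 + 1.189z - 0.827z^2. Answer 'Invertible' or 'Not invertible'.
\text{Not invertible}

The MA(q) characteristic polynomial is P(z) = 1 + 1.189z - 0.827z^2.
Invertibility requires all roots to lie outside the unit circle, i.e. |z| > 1 for every root.
Set 1 + (1.189) z + (-0.827) z^2 = 0, i.e. a z^2 + b z + c = 0 with a = -0.827, b = 1.189, c = 1.
Discriminant D = b^2 - 4ac = (1.189)^2 - 4*(-0.827)*1 = 1.413721 - (-3.308) = 4.721721.
D >= 0, so the roots are real: z = (-b +/- sqrt(D)) / (2a) = (-1.189 +/- 2.172952) / (-1.654).
  z_1 = (-1.189 + 2.172952) / (-1.654) = -0.5949,   |z_1| = 0.5949.
  z_2 = (-1.189 - 2.172952) / (-1.654) = 2.0326,   |z_2| = 2.0326.
Moduli of all roots: 0.5949, 2.0326.
All moduli strictly greater than 1? No.
Verdict: Not invertible.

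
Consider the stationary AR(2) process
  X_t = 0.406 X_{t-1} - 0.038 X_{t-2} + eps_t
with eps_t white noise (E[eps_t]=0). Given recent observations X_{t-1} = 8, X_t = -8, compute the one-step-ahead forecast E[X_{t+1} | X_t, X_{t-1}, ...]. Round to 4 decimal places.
E[X_{t+1} \mid \mathcal F_t] = -3.5520

For an AR(p) model X_t = c + sum_i phi_i X_{t-i} + eps_t, the
one-step-ahead conditional mean is
  E[X_{t+1} | X_t, ...] = c + sum_i phi_i X_{t+1-i}.
Substitute known values:
  E[X_{t+1} | ...] = (0.406) * (-8) + (-0.038) * (8)
                   = -3.5520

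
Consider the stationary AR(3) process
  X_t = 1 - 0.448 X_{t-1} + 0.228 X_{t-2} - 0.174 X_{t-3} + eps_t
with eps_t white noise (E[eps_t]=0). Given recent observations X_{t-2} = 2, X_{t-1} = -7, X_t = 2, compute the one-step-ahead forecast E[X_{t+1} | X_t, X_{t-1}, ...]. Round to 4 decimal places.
E[X_{t+1} \mid \mathcal F_t] = -1.8400

For an AR(p) model X_t = c + sum_i phi_i X_{t-i} + eps_t, the
one-step-ahead conditional mean is
  E[X_{t+1} | X_t, ...] = c + sum_i phi_i X_{t+1-i}.
Substitute known values:
  E[X_{t+1} | ...] = 1 + (-0.448) * (2) + (0.228) * (-7) + (-0.174) * (2)
                   = -1.8400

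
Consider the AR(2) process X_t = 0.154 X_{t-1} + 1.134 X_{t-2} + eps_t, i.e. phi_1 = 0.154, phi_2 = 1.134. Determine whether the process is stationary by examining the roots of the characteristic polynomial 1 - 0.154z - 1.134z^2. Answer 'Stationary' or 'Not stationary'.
\text{Not stationary}

The AR(p) characteristic polynomial is P(z) = 1 - 0.154z - 1.134z^2.
Stationarity requires all roots to lie outside the unit circle, i.e. |z| > 1 for every root.
Set 1 + (-0.154) z + (-1.134) z^2 = 0, i.e. a z^2 + b z + c = 0 with a = -1.134, b = -0.154, c = 1.
Discriminant D = b^2 - 4ac = (-0.154)^2 - 4*(-1.134)*1 = 0.023716 - (-4.536) = 4.559716.
D >= 0, so the roots are real: z = (-b +/- sqrt(D)) / (2a) = (0.154 +/- 2.135349) / (-2.268).
  z_1 = (0.154 + 2.135349) / (-2.268) = -1.0094,   |z_1| = 1.0094.
  z_2 = (0.154 - 2.135349) / (-2.268) = 0.8736,   |z_2| = 0.8736.
Moduli of all roots: 1.0094, 0.8736.
All moduli strictly greater than 1? No.
Verdict: Not stationary.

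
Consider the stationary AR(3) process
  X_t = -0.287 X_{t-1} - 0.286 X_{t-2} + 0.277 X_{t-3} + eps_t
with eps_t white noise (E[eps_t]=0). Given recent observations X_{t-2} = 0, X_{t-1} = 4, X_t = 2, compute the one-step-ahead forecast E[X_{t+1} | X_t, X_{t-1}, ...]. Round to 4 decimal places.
E[X_{t+1} \mid \mathcal F_t] = -1.7180

For an AR(p) model X_t = c + sum_i phi_i X_{t-i} + eps_t, the
one-step-ahead conditional mean is
  E[X_{t+1} | X_t, ...] = c + sum_i phi_i X_{t+1-i}.
Substitute known values:
  E[X_{t+1} | ...] = (-0.287) * (2) + (-0.286) * (4) + (0.277) * (0)
                   = -1.7180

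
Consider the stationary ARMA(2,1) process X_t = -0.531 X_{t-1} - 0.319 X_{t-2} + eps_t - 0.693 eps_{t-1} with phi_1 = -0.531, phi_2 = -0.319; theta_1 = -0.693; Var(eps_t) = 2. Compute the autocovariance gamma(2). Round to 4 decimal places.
\gamma(2) = -0.0120

Multiply the model equation by X_{t-k} and take expectations. With theta_0 = psi_0 = 1 and psi_j the MA(infinity) weights, this gives
  gamma(k) - sum_i phi_i gamma(k-i) = c_k,
  c_k = sigma^2 * sum_{j=k..q} theta_j psi_{j-k}   (c_k = 0 for k > q),
using gamma(-m) = gamma(m).
psi-weights needed (psi_j = theta_j + sum_i phi_i psi_{j-i}):
  psi_1 = theta_1 + phi_1 = -0.693 + (-0.531) = -1.224
Right-hand sides:
  c_0 = sigma^2 (1 + theta_1 psi_1) = 2 * (1 + (-0.693)(-1.224)) = 2 * 1.848232 = 3.696464
  c_1 = sigma^2 theta_1 = 2 * (-0.693) = -1.386
  c_2 = 0
Equations for k = 0, 1, 2 (AR order 2, c_2 = 0):
  (E0) gamma(0) = phi_1 gamma(1) + phi_2 gamma(2) + c_0
  (E1) gamma(1) = phi_1 gamma(0) + phi_2 gamma(1) + c_1
  (E2) gamma(2) = phi_1 gamma(1) + phi_2 gamma(0)
From (E1): gamma(1) = A gamma(0) + B with
  A = phi_1 / (1 - phi_2) = -0.531 / 1.319 = -0.402578,   B = c_1 / (1 - phi_2) = -1.386 / 1.319 = -1.050796.
Insert (E2) into (E0): gamma(0) (1 - phi_2^2) = phi_1 (1 + phi_2) gamma(1) + c_0.
  phi_1 (1 + phi_2) = (-0.531)(0.681) = -0.361611,   1 - phi_2^2 = 0.898239.
Replace gamma(1) by A gamma(0) + B and collect gamma(0):
  gamma(0) [0.898239 - (-0.361611)(-0.402578)] = (-0.361611)(-1.050796) + 3.696464
  gamma(0) * 0.752662 = 4.076443
  gamma(0) = 4.076443 / 0.752662 = 5.416031.
  gamma(1) = A gamma(0) + B = (-0.402578)(5.416031) + (-1.050796) = -3.231169.
  gamma(2) = phi_1 gamma(1) + phi_2 gamma(0) = (-0.531)(-3.231169) + (-0.319)(5.416031) = -0.011963.
Therefore gamma(2) = -0.0120 (to 4 decimal places).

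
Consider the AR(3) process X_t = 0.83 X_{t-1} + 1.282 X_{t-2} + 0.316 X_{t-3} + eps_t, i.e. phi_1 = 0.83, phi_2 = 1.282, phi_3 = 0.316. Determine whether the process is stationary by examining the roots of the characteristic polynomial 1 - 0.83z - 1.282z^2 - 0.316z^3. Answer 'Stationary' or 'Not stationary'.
\text{Not stationary}

The AR(p) characteristic polynomial is P(z) = 1 - 0.83z - 1.282z^2 - 0.316z^3.
Stationarity requires all roots to lie outside the unit circle, i.e. |z| > 1 for every root.
Degree 3: look for a simple real root z0 first, then factor out (1 - z/z0) and solve the remaining quadratic.
Testing z0 = -2.5: P(-2.5) = 1 + (-0.83)(-2.5) + (-1.282)(-2.5)^2 + (-0.316)(-2.5)^3
  = 1 + (2.075) + (-8.0125) + (4.9375) = 0.  So z_0 = -2.5 is a root, |z_0| = 2.5.
Divide out the factor (1 + 0.4 z) = (1 - z/z0) (since 1/z0 = -0.4):
  P(z) = (1 + 0.4 z)(1 + (-1.23) z + (-0.79) z^2)
  [check: z-coef -1.23 - (-0.4) = -0.83; z^2-coef -0.79 - (-0.4)(-1.23) = -1.282; z^3-coef -(-0.4)(-0.79) = -0.316.]
Remaining roots from the quadratic factor 1 + (-1.23) z + (-0.79) z^2:
  Set 1 + (-1.23) z + (-0.79) z^2 = 0, i.e. a z^2 + b z + c = 0 with a = -0.79, b = -1.23, c = 1.
  Discriminant D = b^2 - 4ac = (-1.23)^2 - 4*(-0.79)*1 = 1.5129 - (-3.16) = 4.6729.
  D >= 0, so the roots are real: z = (-b +/- sqrt(D)) / (2a) = (1.23 +/- 2.161689) / (-1.58).
    z_1 = (1.23 + 2.161689) / (-1.58) = -2.1466,   |z_1| = 2.1466.
    z_2 = (1.23 - 2.161689) / (-1.58) = 0.5897,   |z_2| = 0.5897.
Moduli of all roots: 2.5000, 2.1466, 0.5897.
All moduli strictly greater than 1? No.
Verdict: Not stationary.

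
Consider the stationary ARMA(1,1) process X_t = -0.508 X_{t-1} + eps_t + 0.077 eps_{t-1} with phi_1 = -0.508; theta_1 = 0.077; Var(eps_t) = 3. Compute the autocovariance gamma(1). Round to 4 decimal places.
\gamma(1) = -1.6746

Multiply the model equation by X_{t-k} and take expectations. With theta_0 = psi_0 = 1 and psi_j the MA(infinity) weights, this gives
  gamma(k) - sum_i phi_i gamma(k-i) = c_k,
  c_k = sigma^2 * sum_{j=k..q} theta_j psi_{j-k}   (c_k = 0 for k > q),
using gamma(-m) = gamma(m).
psi-weights needed (psi_j = theta_j + sum_i phi_i psi_{j-i}):
  psi_1 = theta_1 + phi_1 = 0.077 + (-0.508) = -0.431
Right-hand sides:
  c_0 = sigma^2 (1 + theta_1 psi_1) = 3 * (1 + (0.077)(-0.431)) = 3 * 0.966813 = 2.900439
  c_1 = sigma^2 theta_1 = 3 * (0.077) = 0.231
  c_2 = 0
Equations for k = 0 and k = 1 (AR order 1):
  gamma(0) = phi_1 gamma(1) + c_0
  gamma(1) = phi_1 gamma(0) + c_1
Substituting the second into the first: gamma(0) (1 - phi_1^2) = c_0 + phi_1 c_1, so
  gamma(0) = (c_0 + phi_1 c_1) / (1 - phi_1^2) = (2.900439 + (-0.508)(0.231)) / (1 - (-0.508)^2) = 2.783091 / 0.741936 = 3.75112.
  gamma(1) = phi_1 gamma(0) + c_1 = (-0.508)(3.75112) + (0.231) = -1.674569.
Therefore gamma(1) = -1.6746 (to 4 decimal places).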